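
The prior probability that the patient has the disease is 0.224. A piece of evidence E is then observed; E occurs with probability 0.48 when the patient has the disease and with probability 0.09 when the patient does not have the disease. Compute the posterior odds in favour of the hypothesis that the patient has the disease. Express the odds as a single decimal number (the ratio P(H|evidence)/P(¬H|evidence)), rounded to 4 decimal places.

Posterior odds ≈ 1.5395

Prior odds = 0.224/(1−0.224) = 0.28866. In log-odds, ln(0.28866) = -1.2425.
Add log likelihood ratio: ln(5.3333) = 1.6740.
Posterior log-odds = 0.43147, so posterior odds = exp(0.43147) = 1.5395.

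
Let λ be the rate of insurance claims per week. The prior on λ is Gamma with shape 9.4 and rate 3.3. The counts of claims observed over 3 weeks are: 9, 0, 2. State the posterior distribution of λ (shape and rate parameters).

Posterior: Gamma(shape=20.4, rate=6.3)

Total count ∑xᵢ = 11 over n = 3 weeks.
Gamma is conjugate to the Poisson likelihood: posterior is Gamma(shape = 9.4+11 = 20.4, rate = 3.3+3 = 6.3).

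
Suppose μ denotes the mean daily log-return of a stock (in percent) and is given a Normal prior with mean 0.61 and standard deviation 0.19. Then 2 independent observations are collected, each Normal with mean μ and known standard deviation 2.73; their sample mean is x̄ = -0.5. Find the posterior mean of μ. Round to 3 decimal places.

With known σ, the Normal prior is conjugate. Weight on the data is w = (n/σ²)/(n/σ² + 1/τ₀²) = 0.268352/(0.268352+27.7008) = 0.0095946.
Posterior mean = w·x̄ + (1−w)·μ₀ = 0.0095946·-0.5 + 0.99041·0.61 = 0.599.

Posterior mean ≈ 0.599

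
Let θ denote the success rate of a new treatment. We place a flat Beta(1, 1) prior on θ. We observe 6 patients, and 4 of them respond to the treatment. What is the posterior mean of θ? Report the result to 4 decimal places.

The binomial likelihood is conjugate to the Beta prior: with 4 successes and 2 failures, the posterior is Beta(1+4, 1+2) = Beta(5, 3).
E[θ | data] = 5/(5+3) = 0.6250.

Posterior mean ≈ 0.6250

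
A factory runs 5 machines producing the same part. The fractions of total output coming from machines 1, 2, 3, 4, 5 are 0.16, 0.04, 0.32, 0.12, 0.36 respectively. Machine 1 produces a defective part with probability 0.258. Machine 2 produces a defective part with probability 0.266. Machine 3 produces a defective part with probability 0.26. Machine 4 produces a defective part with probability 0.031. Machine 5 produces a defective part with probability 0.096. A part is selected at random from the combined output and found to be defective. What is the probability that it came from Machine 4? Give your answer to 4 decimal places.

Posterior probability ≈ 0.0215

Tabulate prior·likelihood by source: [1] prior 0.16, lik 0.258, product 0.04128; [2] prior 0.04, lik 0.266, product 0.01064; [3] prior 0.32, lik 0.26, product 0.08320; [4] prior 0.12, lik 0.031, product 0.003720; [5] prior 0.36, lik 0.096, product 0.03456.
Normalizing constant = 0.17340; the posterior for Machine 4 is its product over the sum, 0.003720/0.17340 = 0.0215.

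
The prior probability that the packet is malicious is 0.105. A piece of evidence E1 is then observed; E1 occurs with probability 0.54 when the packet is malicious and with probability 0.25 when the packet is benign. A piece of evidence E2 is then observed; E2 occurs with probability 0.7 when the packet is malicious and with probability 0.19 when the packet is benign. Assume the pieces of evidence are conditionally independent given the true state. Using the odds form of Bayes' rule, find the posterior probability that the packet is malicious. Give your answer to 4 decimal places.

Posterior probability ≈ 0.4828

Prior odds = 0.105/(1−0.105) = 0.11732.
Likelihood ratio for E1 = 0.54/0.25 = 2.1600.
Likelihood ratio for E2 = 0.7/0.19 = 3.6842.
Posterior odds = prior odds × LR₁ × LR₂ = 0.93361.
Posterior probability = odds/(1+odds) = 0.93361/1.9336 = 0.4828.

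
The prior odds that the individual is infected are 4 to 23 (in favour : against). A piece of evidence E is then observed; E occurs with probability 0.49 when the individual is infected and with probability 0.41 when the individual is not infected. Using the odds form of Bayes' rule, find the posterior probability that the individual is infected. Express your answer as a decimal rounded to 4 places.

Prior odds = 4/23 = 0.17391.
Likelihood ratio for E = 0.49/0.41 = 1.1951.
Posterior odds = prior odds × LR = 0.20785.
Posterior probability = odds/(1+odds) = 0.20785/1.2078 = 0.1721.

Posterior probability ≈ 0.1721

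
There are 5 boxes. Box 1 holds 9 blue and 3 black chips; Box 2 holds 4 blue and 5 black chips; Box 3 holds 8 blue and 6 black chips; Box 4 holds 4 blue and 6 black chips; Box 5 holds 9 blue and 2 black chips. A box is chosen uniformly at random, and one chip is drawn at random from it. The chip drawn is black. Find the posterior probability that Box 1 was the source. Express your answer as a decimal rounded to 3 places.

Posterior probability ≈ 0.124

P(black|Box 1) = 0.25; P(black|Box 2) = 0.5556; P(black|Box 3) = 0.4286; P(black|Box 4) = 0.6; P(black|Box 5) = 0.1818.
Prior × likelihood for each source: 0.2·0.25=0.05000, 0.2·0.5556=0.1111, 0.2·0.4286=0.08571, 0.2·0.6=0.1200, 0.2·0.1818=0.03636. Summing gives P(black) = 0.40319.
P(Box 1 | black) = 0.05000 / 0.40319 = 0.124.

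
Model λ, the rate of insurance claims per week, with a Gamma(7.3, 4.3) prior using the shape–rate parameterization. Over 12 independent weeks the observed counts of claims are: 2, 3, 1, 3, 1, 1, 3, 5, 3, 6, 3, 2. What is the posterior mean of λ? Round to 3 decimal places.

Posterior mean ≈ 2.472

Total count ∑xᵢ = 33 over n = 12 weeks.
Gamma is conjugate to the Poisson likelihood: posterior is Gamma(shape = 7.3+33 = 40.3, rate = 4.3+12 = 16.3).
E[λ | data] = 40.3/16.3 = 2.472.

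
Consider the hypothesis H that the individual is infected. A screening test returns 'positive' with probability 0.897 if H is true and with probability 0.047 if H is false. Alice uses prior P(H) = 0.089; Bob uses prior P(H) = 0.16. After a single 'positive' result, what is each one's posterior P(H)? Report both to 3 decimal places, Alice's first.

P('+'|H) = 0.897, P('+'|¬H) = 0.047.
Alice: numerator 0.897·0.089 = 0.079833; evidence = 0.079833+0.047·0.911 = 0.12265; posterior = 0.651.
Bob: numerator 0.897·0.16 = 0.14352; evidence = 0.14352+0.047·0.84 = 0.18300; posterior = 0.784.

Alice: 0.651; Bob: 0.784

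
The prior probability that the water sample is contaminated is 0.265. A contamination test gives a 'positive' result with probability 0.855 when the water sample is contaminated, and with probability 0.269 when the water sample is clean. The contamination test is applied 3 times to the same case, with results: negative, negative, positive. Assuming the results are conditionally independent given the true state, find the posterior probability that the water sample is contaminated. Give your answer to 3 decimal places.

Posterior P(H) ≈ 0.043

With H the event that the water sample is contaminated, the joint likelihood of the observed sequence is P(data|H) = 0.145·0.145·0.855 = 0.017976 and P(data|¬H) = 0.731·0.731·0.269 = 0.14374.
Bayes: P(H|data) = 0.265·0.017976 / (0.265·0.017976 + 0.735·0.14374) = 0.0047637/0.11041 = 0.0431.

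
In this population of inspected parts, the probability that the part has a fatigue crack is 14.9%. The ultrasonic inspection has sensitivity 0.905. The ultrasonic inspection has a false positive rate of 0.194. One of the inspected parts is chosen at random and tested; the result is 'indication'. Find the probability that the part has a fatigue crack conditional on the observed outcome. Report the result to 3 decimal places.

P(H | E) ≈ 0.450

Write H for 'the part has a fatigue crack'. Prior odds H:¬H = 0.149/0.851 = 0.17509. For the 'indication' outcome, the likelihood ratio is 0.905/0.194 = 4.6649.
Posterior odds = 0.17509 × 4.6649 = 0.81678, so P(H|E) = 0.81678/(1+0.81678) = 0.450.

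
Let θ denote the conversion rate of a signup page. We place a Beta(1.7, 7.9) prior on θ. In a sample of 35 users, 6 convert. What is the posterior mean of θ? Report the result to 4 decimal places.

Posterior mean ≈ 0.1726

The binomial likelihood is conjugate to the Beta prior: with 6 successes and 29 failures, the posterior is Beta(1.7+6, 7.9+29) = Beta(7.7, 36.9).
Posterior mean = α/(α+β) = 7.7/44.6 = 0.1726.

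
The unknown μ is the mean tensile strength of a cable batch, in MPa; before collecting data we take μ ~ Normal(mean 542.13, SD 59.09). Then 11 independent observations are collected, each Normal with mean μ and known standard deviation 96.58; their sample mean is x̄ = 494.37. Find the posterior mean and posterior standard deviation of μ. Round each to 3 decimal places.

Posterior mean ≈ 503.702; posterior SD ≈ 26.120

With known σ, the Normal prior is conjugate. Weight on the data is w = (n/σ²)/(n/σ² + 1/τ₀²) = 0.00117928/(0.00117928+0.00028640) = 0.80460.
Posterior mean = w·x̄ + (1−w)·μ₀ = 0.80460·494.37 + 0.19540·542.13 = 503.702. Posterior variance = 1/(0.00117928+0.00028640) = 682.276, so SD = 26.120.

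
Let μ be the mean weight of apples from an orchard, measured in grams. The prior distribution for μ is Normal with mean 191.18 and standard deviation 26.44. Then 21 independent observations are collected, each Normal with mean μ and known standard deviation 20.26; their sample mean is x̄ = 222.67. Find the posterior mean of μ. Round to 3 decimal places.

Prior precision 1/τ₀² = 1/26.44² = 0.00143046; data precision n/σ² = 21/20.26² = 0.0511612.
Posterior precision = 0.00143046 + 0.0511612 = 0.0525916.
Posterior mean = (0.00143046·191.18 + 0.0511612·222.67) / 0.0525916 = 221.813.

Posterior mean ≈ 221.813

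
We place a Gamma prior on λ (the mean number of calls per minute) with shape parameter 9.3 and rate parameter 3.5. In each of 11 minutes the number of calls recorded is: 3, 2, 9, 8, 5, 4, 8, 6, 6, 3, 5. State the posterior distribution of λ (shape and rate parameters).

Posterior: Gamma(shape=68.3, rate=14.5)

The Poisson likelihood adds the total count to the shape and the number of exposure periods to the rate. Here ∑xᵢ = 59 and n = 11, so shape 9.3→68.3 and rate 3.5→14.5.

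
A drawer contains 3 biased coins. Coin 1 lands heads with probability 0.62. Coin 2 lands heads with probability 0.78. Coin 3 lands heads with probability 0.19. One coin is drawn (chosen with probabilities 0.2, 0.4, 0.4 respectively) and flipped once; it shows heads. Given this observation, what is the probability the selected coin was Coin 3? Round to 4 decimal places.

Posterior probability ≈ 0.1484

P(heads|C1) = 0.62; P(heads|C2) = 0.78; P(heads|C3) = 0.19.
Prior × likelihood for each source: 0.2·0.62=0.1240, 0.4·0.78=0.3120, 0.4·0.19=0.07600. Summing gives P(heads) = 0.51200.
P(Coin 3 | heads) = 0.07600 / 0.51200 = 0.1484.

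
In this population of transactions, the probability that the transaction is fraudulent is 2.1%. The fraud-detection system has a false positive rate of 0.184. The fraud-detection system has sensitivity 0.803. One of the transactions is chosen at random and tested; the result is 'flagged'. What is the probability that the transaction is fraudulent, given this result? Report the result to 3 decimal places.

Let H be the event that the transaction is fraudulent. P(H) = 0.021, so P(¬H) = 0.979. With E the 'flagged' result, P(E|H) = 0.803 and P(E|¬H) = 0.184.
P(E) = 0.803·0.021 + 0.184·0.979 = 0.016863 + 0.18014 = 0.19700.
By Bayes' theorem, P(H|E) = 0.016863 / 0.19700 = 0.086.

P(H | E) ≈ 0.086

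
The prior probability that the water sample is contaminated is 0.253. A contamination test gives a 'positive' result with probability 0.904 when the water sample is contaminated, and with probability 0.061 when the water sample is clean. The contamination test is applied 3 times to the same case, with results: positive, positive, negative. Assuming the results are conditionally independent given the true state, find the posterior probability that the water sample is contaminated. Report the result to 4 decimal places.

Let H be the event that the water sample is contaminated; start with P(H) = 0.253. P('positive'|H) = 0.904, P('positive'|¬H) = 0.061.
Update on result 1 ('positive'): P(H) ← 0.904·0.2530 / (0.904·0.2530 + 0.061·0.7470) = 0.22871/0.27428 = 0.8339.
Update on result 2 ('positive'): P(H) ← 0.904·0.8339 / (0.904·0.8339 + 0.061·0.1661) = 0.75382/0.76395 = 0.9867.
Update on result 3 ('negative'): P(H) ← 0.096·0.9867 / (0.096·0.9867 + 0.939·0.0133) = 0.094727/0.10718 = 0.8838.

Posterior P(H) ≈ 0.8838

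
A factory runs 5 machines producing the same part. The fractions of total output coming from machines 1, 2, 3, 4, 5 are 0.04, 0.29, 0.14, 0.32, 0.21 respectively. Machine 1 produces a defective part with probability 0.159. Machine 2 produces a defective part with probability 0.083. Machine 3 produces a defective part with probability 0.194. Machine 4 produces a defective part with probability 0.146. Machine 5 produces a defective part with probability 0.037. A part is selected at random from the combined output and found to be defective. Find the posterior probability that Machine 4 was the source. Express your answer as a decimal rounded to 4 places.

Tabulate prior·likelihood by source: [1] prior 0.04, lik 0.159, product 0.006360; [2] prior 0.29, lik 0.083, product 0.02407; [3] prior 0.14, lik 0.194, product 0.02716; [4] prior 0.32, lik 0.146, product 0.04672; [5] prior 0.21, lik 0.037, product 0.007770.
Normalizing constant = 0.11208; the posterior for Machine 4 is its product over the sum, 0.04672/0.11208 = 0.4168.

Posterior probability ≈ 0.4168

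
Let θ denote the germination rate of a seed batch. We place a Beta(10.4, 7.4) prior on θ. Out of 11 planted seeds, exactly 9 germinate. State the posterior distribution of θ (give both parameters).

Observing 9 successes and 2 failures updates Beta(10.4, 7.4) by adding the success and failure counts to the two shape parameters: α = 10.4+9 = 19.4, β = 7.4+2 = 9.4.

Posterior: Beta(19.4, 9.4)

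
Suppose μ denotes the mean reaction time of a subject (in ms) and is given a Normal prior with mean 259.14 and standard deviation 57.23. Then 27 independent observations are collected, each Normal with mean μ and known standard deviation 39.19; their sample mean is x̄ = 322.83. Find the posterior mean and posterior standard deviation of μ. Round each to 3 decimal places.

Posterior mean ≈ 321.743; posterior SD ≈ 7.477

With known σ, the Normal prior is conjugate. Weight on the data is w = (n/σ²)/(n/σ² + 1/τ₀²) = 0.0175798/(0.0175798+0.00030532) = 0.98293.
Posterior mean = w·x̄ + (1−w)·μ₀ = 0.98293·322.83 + 0.017071·259.14 = 321.743. Posterior variance = 1/(0.0175798+0.00030532) = 55.9125, so SD = 7.477.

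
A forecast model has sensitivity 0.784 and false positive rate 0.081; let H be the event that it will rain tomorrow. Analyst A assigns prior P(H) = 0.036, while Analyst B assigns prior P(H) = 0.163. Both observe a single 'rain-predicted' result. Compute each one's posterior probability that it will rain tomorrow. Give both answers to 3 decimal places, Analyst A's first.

The likelihood ratio for a 'rain-predicted' result is 0.784/0.081 = 9.6790.
Analyst A: prior odds 0.036/0.964 = 0.037344; posterior odds 0.36146; posterior probability 0.265.
Analyst B: prior odds 0.163/0.837 = 0.19474; posterior odds 1.8849; posterior probability 0.653.

Analyst A: 0.265; Analyst B: 0.653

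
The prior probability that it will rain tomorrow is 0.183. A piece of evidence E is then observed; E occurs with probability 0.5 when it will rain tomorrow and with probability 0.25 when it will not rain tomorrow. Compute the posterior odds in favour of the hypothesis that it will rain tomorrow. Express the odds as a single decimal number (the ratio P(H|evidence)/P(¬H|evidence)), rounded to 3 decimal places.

Prior odds = 0.183/(1−0.183) = 0.22399. In log-odds, ln(0.22399) = -1.4962.
Add log likelihood ratio: ln(2.0000) = 0.69315.
Posterior log-odds = -0.80301, so posterior odds = exp(-0.80301) = 0.44798.

Posterior odds ≈ 0.448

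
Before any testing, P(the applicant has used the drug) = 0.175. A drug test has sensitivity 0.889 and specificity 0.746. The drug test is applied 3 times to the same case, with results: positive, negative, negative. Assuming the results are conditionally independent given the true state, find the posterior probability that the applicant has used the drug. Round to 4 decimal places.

With H the event that the applicant has used the drug, the joint likelihood of the observed sequence is P(data|H) = 0.889·0.111·0.111 = 0.010953 and P(data|¬H) = 0.254·0.746·0.746 = 0.14136.
Bayes: P(H|data) = 0.175·0.010953 / (0.175·0.010953 + 0.825·0.14136) = 0.0019168/0.11853 = 0.0162.

Posterior P(H) ≈ 0.0162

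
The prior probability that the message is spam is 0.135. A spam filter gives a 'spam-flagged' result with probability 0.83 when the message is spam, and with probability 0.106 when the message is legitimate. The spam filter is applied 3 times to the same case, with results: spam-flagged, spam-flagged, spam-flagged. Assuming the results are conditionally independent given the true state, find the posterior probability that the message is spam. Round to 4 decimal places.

With H the event that the message is spam, the joint likelihood of the observed sequence is P(data|H) = 0.83·0.83·0.83 = 0.57179 and P(data|¬H) = 0.106·0.106·0.106 = 0.0011910.
Bayes: P(H|data) = 0.135·0.57179 / (0.135·0.57179 + 0.865·0.0011910) = 0.077191/0.078221 = 0.9868.

Posterior P(H) ≈ 0.9868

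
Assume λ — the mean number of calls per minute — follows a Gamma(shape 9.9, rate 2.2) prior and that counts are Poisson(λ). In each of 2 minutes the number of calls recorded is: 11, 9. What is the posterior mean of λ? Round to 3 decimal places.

Posterior mean ≈ 7.119

Total count ∑xᵢ = 20 over n = 2 minutes.
Gamma is conjugate to the Poisson likelihood: posterior is Gamma(shape = 9.9+20 = 29.9, rate = 2.2+2 = 4.2).
Posterior mean = shape/rate = 29.9/4.2 = 7.119.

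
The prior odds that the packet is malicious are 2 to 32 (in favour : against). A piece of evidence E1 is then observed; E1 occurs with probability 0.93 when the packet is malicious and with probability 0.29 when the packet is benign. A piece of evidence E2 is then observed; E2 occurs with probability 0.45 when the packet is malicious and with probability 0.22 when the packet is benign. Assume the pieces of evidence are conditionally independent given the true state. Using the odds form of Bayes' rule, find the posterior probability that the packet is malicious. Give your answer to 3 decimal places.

Posterior probability ≈ 0.291

Prior odds = 2/32 = 0.062500. In log-odds, ln(0.062500) = -2.7726.
Add log likelihood ratios: ln(3.2069) + ln(2.0455) = 1.8809.
Posterior log-odds = -0.89167, so posterior odds = exp(-0.89167) = 0.40997. Converting, P(H|E) = 0.40997/1.4100 = 0.291.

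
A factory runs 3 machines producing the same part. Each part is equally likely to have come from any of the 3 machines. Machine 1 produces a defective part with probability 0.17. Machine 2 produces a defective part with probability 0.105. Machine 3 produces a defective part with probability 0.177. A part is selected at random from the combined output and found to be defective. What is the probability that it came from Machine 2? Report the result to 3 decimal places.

Tabulate prior·likelihood by source: [1] prior 0.333333, lik 0.17, product 0.05667; [2] prior 0.333333, lik 0.105, product 0.03500; [3] prior 0.333333, lik 0.177, product 0.05900.
Normalizing constant = 0.15067; the posterior for Machine 2 is its product over the sum, 0.03500/0.15067 = 0.232.

Posterior probability ≈ 0.232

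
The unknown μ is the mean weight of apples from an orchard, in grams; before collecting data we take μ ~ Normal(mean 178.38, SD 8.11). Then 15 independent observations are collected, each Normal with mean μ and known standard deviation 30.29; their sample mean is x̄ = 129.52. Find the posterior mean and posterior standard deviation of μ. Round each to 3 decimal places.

With known σ, the Normal prior is conjugate. Weight on the data is w = (n/σ²)/(n/σ² + 1/τ₀²) = 0.0163491/(0.0163491+0.0152040) = 0.51814.
Posterior mean = w·x̄ + (1−w)·μ₀ = 0.51814·129.52 + 0.48186·178.38 = 153.063. Posterior variance = 1/(0.0163491+0.0152040) = 31.6926, so SD = 5.630.

Posterior mean ≈ 153.063; posterior SD ≈ 5.630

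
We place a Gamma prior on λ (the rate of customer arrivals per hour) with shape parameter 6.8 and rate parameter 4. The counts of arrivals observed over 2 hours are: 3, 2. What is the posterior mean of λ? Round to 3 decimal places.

The Poisson likelihood adds the total count to the shape and the number of exposure periods to the rate. Here ∑xᵢ = 5 and n = 2, so shape 6.8→11.8 and rate 4→6.
E[λ | data] = 11.8/6 = 1.967.

Posterior mean ≈ 1.967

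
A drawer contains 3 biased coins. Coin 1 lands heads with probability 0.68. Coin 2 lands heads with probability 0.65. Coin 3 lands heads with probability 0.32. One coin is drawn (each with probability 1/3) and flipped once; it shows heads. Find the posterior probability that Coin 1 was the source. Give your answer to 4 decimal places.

P(heads|C1) = 0.68; P(heads|C2) = 0.65; P(heads|C3) = 0.32.
Prior × likelihood for each source: 0.333333·0.68=0.2267, 0.333333·0.65=0.2167, 0.333333·0.32=0.1067. Summing gives P(heads) = 0.55000.
P(Coin 1 | heads) = 0.2267 / 0.55000 = 0.4121.

Posterior probability ≈ 0.4121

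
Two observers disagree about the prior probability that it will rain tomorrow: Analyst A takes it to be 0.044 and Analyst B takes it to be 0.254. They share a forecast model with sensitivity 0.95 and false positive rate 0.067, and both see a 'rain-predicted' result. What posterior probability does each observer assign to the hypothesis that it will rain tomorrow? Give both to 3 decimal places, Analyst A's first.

The likelihood ratio for a 'rain-predicted' result is 0.95/0.067 = 14.179.
Analyst A: prior odds 0.044/0.956 = 0.046025; posterior odds 0.65259; posterior probability 0.395.
Analyst B: prior odds 0.254/0.746 = 0.34048; posterior odds 4.8277; posterior probability 0.828.

Analyst A: 0.395; Analyst B: 0.828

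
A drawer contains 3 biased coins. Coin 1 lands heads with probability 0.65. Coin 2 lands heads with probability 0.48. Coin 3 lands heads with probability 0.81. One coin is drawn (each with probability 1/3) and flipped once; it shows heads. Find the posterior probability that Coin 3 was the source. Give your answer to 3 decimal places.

P(heads|C1) = 0.65; P(heads|C2) = 0.48; P(heads|C3) = 0.81.
Prior × likelihood for each source: 0.333333·0.65=0.2167, 0.333333·0.48=0.1600, 0.333333·0.81=0.2700. Summing gives P(heads) = 0.64667.
P(Coin 3 | heads) = 0.2700 / 0.64667 = 0.418.

Posterior probability ≈ 0.418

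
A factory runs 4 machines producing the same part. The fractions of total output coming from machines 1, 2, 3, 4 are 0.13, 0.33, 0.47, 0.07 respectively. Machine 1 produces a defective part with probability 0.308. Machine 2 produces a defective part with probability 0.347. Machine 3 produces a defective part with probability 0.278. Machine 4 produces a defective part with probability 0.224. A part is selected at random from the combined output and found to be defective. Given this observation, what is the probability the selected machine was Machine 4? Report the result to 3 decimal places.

Posterior probability ≈ 0.052

P(defective|M1) = 0.308; P(defective|M2) = 0.347; P(defective|M3) = 0.278; P(defective|M4) = 0.224.
Prior × likelihood for each source: 0.13·0.308=0.04004, 0.33·0.347=0.1145, 0.47·0.278=0.1307, 0.07·0.224=0.01568. Summing gives P(defective) = 0.30089.
P(Machine 4 | defective) = 0.01568 / 0.30089 = 0.052.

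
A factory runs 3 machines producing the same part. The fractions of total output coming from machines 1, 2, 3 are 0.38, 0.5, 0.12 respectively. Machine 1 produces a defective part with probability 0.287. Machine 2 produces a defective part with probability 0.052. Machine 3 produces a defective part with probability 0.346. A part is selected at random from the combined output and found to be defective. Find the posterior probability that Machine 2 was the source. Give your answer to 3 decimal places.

Posterior probability ≈ 0.147

Tabulate prior·likelihood by source: [1] prior 0.38, lik 0.287, product 0.1091; [2] prior 0.5, lik 0.052, product 0.02600; [3] prior 0.12, lik 0.346, product 0.04152.
Normalizing constant = 0.17658; the posterior for Machine 2 is its product over the sum, 0.02600/0.17658 = 0.147.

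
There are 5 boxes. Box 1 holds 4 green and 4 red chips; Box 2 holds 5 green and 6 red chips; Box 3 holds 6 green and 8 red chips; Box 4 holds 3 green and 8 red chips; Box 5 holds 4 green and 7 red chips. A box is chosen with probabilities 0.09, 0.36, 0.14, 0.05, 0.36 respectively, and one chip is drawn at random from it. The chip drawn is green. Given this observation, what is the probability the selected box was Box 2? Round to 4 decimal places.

Posterior probability ≈ 0.3960

Tabulate prior·likelihood by source: [1] prior 0.09, lik 0.5, product 0.04500; [2] prior 0.36, lik 0.4545, product 0.1636; [3] prior 0.14, lik 0.4286, product 0.06000; [4] prior 0.05, lik 0.2727, product 0.01364; [5] prior 0.36, lik 0.3636, product 0.1309.
Normalizing constant = 0.41318; the posterior for Box 2 is its product over the sum, 0.1636/0.41318 = 0.3960.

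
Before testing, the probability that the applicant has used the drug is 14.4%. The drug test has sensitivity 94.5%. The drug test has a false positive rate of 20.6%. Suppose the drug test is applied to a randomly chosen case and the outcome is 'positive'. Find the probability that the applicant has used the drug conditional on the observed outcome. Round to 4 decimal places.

Let H be the event that the applicant has used the drug. P(H) = 0.144, so P(¬H) = 0.856. With E the 'positive' result, P(E|H) = 0.945 and P(E|¬H) = 0.206.
P(E) = 0.945·0.144 + 0.206·0.856 = 0.13608 + 0.17634 = 0.31242.
By Bayes' theorem, P(H|E) = 0.13608 / 0.31242 = 0.4356.

P(H | E) ≈ 0.4356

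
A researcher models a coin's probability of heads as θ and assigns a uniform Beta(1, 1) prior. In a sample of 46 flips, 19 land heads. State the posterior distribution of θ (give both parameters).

Observing 19 successes and 27 failures updates Beta(1, 1) by adding the success and failure counts to the two shape parameters: α = 1+19 = 20, β = 1+27 = 28.

Posterior: Beta(20, 28)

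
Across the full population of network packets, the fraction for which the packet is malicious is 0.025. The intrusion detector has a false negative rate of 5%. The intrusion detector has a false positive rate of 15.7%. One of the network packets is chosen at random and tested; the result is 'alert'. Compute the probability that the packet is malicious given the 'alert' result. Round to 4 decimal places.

P(H | E) ≈ 0.1343

Let H be the event that the packet is malicious. P(H) = 0.025, so P(¬H) = 0.975. With E the 'alert' result, P(E|H) = 0.95 and P(E|¬H) = 0.157.
P(E) = 0.95·0.025 + 0.157·0.975 = 0.023750 + 0.15307 = 0.17682.
By Bayes' theorem, P(H|E) = 0.023750 / 0.17682 = 0.1343.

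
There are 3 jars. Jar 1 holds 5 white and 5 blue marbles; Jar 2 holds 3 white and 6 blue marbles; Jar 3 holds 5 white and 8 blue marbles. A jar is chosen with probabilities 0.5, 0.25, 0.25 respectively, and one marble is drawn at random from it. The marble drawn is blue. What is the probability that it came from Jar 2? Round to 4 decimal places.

P(blue|Jar 1) = 0.5; P(blue|Jar 2) = 0.6667; P(blue|Jar 3) = 0.6154.
Prior × likelihood for each source: 0.5·0.5=0.2500, 0.25·0.6667=0.1667, 0.25·0.6154=0.1538. Summing gives P(blue) = 0.57051.
P(Jar 2 | blue) = 0.1667 / 0.57051 = 0.2921.

Posterior probability ≈ 0.2921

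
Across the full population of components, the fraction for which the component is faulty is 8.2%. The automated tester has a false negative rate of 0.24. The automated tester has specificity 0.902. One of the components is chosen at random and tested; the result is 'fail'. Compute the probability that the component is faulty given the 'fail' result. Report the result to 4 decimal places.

Write H for 'the component is faulty'. Prior odds H:¬H = 0.082/0.918 = 0.089325. For the 'fail' outcome, the likelihood ratio is 0.76/0.098 = 7.7551.
Posterior odds = 0.089325 × 7.7551 = 0.69272, so P(H|E) = 0.69272/(1+0.69272) = 0.4092.

P(H | E) ≈ 0.4092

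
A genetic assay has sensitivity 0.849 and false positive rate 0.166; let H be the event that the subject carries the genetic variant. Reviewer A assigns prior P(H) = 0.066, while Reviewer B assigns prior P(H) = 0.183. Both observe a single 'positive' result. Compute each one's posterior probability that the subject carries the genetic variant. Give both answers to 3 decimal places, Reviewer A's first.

Reviewer A: 0.265; Reviewer B: 0.534

The likelihood ratio for a 'positive' result is 0.849/0.166 = 5.1145.
Reviewer A: prior odds 0.066/0.934 = 0.070664; posterior odds 0.36141; posterior probability 0.265.
Reviewer B: prior odds 0.183/0.817 = 0.22399; posterior odds 1.1456; posterior probability 0.534.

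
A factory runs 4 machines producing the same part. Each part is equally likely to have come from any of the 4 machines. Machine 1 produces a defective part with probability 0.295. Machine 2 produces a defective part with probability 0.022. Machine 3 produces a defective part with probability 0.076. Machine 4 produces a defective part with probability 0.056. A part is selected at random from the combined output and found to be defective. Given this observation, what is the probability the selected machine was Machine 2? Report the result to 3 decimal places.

P(defective|M1) = 0.295; P(defective|M2) = 0.022; P(defective|M3) = 0.076; P(defective|M4) = 0.056.
Prior × likelihood for each source: 0.25·0.295=0.07375, 0.25·0.022=0.005500, 0.25·0.076=0.01900, 0.25·0.056=0.01400. Summing gives P(defective) = 0.11225.
P(Machine 2 | defective) = 0.005500 / 0.11225 = 0.049.

Posterior probability ≈ 0.049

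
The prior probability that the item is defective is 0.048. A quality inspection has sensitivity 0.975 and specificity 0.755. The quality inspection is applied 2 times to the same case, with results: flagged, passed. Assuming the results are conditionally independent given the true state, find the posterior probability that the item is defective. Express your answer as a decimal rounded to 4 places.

Posterior P(H) ≈ 0.0066

With H the event that the item is defective, the joint likelihood of the observed sequence is P(data|H) = 0.975·0.025 = 0.024375 and P(data|¬H) = 0.245·0.755 = 0.18498.
Bayes: P(H|data) = 0.048·0.024375 / (0.048·0.024375 + 0.952·0.18498) = 0.0011700/0.17727 = 0.0066.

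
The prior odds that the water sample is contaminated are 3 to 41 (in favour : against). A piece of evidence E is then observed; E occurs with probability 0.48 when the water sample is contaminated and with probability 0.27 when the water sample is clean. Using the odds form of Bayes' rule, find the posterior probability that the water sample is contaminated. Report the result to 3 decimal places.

Posterior probability ≈ 0.115

Prior odds = 3/41 = 0.073171.
Likelihood ratio for E = 0.48/0.27 = 1.7778.
Posterior odds = prior odds × LR = 0.13008.
Posterior probability = odds/(1+odds) = 0.13008/1.1301 = 0.115.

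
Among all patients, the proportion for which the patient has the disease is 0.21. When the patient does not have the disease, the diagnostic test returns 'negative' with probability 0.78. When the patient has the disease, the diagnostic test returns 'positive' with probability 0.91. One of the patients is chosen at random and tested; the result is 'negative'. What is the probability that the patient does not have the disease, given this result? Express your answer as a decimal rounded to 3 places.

P(¬H | E) ≈ 0.970

Let H be the event that the patient has the disease. P(H) = 0.21, so P(¬H) = 0.79. With E the 'negative' result, P(E|H) = 0.09 and P(E|¬H) = 0.78.
P(E) = 0.09·0.21 + 0.78·0.79 = 0.018900 + 0.61620 = 0.63510.
By Bayes' theorem, P(H|E) = 0.018900 / 0.63510 = 0.030. Hence P(¬H|E) = 1 − 0.030 = 0.970.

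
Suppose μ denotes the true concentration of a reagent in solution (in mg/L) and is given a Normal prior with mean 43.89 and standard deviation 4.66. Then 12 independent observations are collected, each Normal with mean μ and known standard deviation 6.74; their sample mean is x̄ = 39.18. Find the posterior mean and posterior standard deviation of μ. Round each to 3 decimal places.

Prior precision 1/τ₀² = 1/4.66² = 0.0460498; data precision n/σ² = 12/6.74² = 0.264157.
Posterior precision = 0.0460498 + 0.264157 = 0.310206, giving posterior SD = 1/√0.310206 = 1.795.
Posterior mean = (0.0460498·43.89 + 0.264157·39.18) / 0.310206 = 39.879.

Posterior mean ≈ 39.879; posterior SD ≈ 1.795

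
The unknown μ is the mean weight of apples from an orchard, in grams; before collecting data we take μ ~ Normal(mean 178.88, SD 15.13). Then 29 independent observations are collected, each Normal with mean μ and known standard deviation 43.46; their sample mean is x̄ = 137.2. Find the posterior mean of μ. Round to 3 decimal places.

With known σ, the Normal prior is conjugate. Weight on the data is w = (n/σ²)/(n/σ² + 1/τ₀²) = 0.0153539/(0.0153539+0.00436840) = 0.77850.
Posterior mean = w·x̄ + (1−w)·μ₀ = 0.77850·137.2 + 0.22150·178.88 = 146.432.

Posterior mean ≈ 146.432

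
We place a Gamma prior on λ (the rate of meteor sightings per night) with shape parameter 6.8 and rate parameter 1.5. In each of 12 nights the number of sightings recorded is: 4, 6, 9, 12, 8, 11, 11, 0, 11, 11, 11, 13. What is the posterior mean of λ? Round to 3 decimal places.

Posterior mean ≈ 8.430

Total count ∑xᵢ = 107 over n = 12 nights.
Gamma is conjugate to the Poisson likelihood: posterior is Gamma(shape = 6.8+107 = 113.8, rate = 1.5+12 = 13.5).
Posterior mean = shape/rate = 113.8/13.5 = 8.430.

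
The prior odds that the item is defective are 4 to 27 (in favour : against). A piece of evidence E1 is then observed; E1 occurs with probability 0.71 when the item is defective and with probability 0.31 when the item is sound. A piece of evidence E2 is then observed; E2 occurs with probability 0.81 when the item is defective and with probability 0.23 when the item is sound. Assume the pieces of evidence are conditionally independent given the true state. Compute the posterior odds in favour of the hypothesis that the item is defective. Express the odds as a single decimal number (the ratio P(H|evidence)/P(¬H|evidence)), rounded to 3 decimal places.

Prior odds = 4/27 = 0.14815. In log-odds, ln(0.14815) = -1.9095.
Add log likelihood ratios: ln(2.2903) + ln(3.5217) = 2.0876.
Posterior log-odds = 0.17811, so posterior odds = exp(0.17811) = 1.1950.

Posterior odds ≈ 1.195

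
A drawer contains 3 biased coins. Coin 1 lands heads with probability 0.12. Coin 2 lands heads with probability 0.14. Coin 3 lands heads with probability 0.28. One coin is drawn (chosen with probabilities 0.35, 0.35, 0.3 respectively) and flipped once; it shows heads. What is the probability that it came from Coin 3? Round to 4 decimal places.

P(heads|C1) = 0.12; P(heads|C2) = 0.14; P(heads|C3) = 0.28.
Prior × likelihood for each source: 0.35·0.12=0.04200, 0.35·0.14=0.04900, 0.3·0.28=0.08400. Summing gives P(heads) = 0.17500.
P(Coin 3 | heads) = 0.08400 / 0.17500 = 0.4800.

Posterior probability ≈ 0.4800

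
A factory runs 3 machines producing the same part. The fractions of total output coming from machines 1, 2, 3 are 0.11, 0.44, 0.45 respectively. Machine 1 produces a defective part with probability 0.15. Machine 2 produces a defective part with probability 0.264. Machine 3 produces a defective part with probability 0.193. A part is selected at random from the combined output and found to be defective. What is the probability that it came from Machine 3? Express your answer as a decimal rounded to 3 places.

Posterior probability ≈ 0.396

Tabulate prior·likelihood by source: [1] prior 0.11, lik 0.15, product 0.01650; [2] prior 0.44, lik 0.264, product 0.1162; [3] prior 0.45, lik 0.193, product 0.08685.
Normalizing constant = 0.21951; the posterior for Machine 3 is its product over the sum, 0.08685/0.21951 = 0.396.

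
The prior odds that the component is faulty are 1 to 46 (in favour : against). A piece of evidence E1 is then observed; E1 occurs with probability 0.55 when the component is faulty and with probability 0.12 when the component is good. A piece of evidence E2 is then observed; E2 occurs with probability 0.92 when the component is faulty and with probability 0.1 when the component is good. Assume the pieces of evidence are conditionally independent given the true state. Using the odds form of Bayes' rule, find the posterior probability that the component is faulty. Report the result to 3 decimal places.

Posterior probability ≈ 0.478

Prior odds = 1/46 = 0.021739. In log-odds, ln(0.021739) = -3.8286.
Add log likelihood ratios: ln(4.5833) + ln(9.2000) = 3.7416.
Posterior log-odds = -0.087011, so posterior odds = exp(-0.087011) = 0.91667. Converting, P(H|E) = 0.91667/1.9167 = 0.478.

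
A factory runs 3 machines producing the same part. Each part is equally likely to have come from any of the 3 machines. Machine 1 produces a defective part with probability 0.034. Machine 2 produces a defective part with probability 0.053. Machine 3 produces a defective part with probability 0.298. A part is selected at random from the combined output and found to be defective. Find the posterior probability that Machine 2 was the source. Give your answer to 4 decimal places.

Posterior probability ≈ 0.1377

P(defective|M1) = 0.034; P(defective|M2) = 0.053; P(defective|M3) = 0.298.
Prior × likelihood for each source: 0.333333·0.034=0.01133, 0.333333·0.053=0.01767, 0.333333·0.298=0.09933. Summing gives P(defective) = 0.12833.
P(Machine 2 | defective) = 0.01767 / 0.12833 = 0.1377.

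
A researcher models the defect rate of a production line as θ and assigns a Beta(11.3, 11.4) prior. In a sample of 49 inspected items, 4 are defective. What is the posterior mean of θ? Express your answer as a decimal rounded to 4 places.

Observing 4 successes and 45 failures updates Beta(11.3, 11.4) by adding the success and failure counts to the two shape parameters: α = 11.3+4 = 15.3, β = 11.4+45 = 56.4.
E[θ | data] = 15.3/(15.3+56.4) = 0.2134.

Posterior mean ≈ 0.2134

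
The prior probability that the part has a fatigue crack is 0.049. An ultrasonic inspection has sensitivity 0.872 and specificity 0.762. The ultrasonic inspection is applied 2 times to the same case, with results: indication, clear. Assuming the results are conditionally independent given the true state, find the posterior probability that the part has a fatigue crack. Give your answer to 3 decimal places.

Posterior P(H) ≈ 0.031

Let H be the event that the part has a fatigue crack; start with P(H) = 0.049. P('indication'|H) = 0.872, P('indication'|¬H) = 0.238.
Update on result 1 ('indication'): P(H) ← 0.872·0.0490 / (0.872·0.0490 + 0.238·0.9510) = 0.042728/0.26907 = 0.1588.
Update on result 2 ('clear'): P(H) ← 0.128·0.1588 / (0.128·0.1588 + 0.762·0.8412) = 0.020327/0.66132 = 0.0307.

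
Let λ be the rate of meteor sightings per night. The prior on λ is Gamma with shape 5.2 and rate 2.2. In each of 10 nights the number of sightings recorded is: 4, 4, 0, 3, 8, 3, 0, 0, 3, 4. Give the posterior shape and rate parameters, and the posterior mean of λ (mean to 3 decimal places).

The Poisson likelihood adds the total count to the shape and the number of exposure periods to the rate. Here ∑xᵢ = 29 and n = 10, so shape 5.2→34.2 and rate 2.2→12.2.
E[λ | data] = 34.2/12.2 = 2.803.

Posterior: Gamma(shape=34.2, rate=12.2); mean ≈ 2.803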